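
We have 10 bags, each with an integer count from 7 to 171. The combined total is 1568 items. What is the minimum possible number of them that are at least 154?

3

Each value short of 154 is at most 153, costing at least 171 − 153 = 18 against the maximum total of 1710.
We can afford to lose at most 1710 − 1568 = 142, so at most ⌊142/18⌋ = 7 fall short, and at least 3 are ≥ 154.
Exactly 3 works: 3 values at 171 and 7 at 153 total 1584; lower one of the high values by 16 (still ≥ 154) to hit 1568.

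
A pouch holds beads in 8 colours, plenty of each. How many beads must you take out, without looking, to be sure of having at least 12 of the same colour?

89

You could draw 11 of every colour without reaching 12 of any — 88 in all.
One more forces 12 of some colour, so 88 + 1 = 89.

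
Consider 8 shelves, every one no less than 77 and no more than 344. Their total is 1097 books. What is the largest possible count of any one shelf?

Maximizing one value means minimizing the remaining 7.
The other 7 contribute at least 7 × 77 = 539, leaving at most 1097 − 539 = 558.
But each shelf is capped at 344, so the maximum is 344.
Achievable: one at 344 and the other 7 totalling 753, which fits since 7 × 77 ≤ 753 ≤ 7 × 344.

344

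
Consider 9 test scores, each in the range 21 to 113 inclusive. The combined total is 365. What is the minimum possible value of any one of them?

21

Minimizing one value means maximizing the remaining 8.
The other 8 can take up 8 × 113 = 904 ≥ 365 − 21, so one score can sit at its floor of 21.
Achievable: one at 21 and the other 8 totalling 344, which fits since 8 × 21 ≤ 344 ≤ 8 × 113.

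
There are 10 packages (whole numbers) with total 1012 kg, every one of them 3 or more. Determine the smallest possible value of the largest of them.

102

The 10 values sum to 1012, so their maximum is at least ⌈1012/10⌉ = 102.
Equality holds with 2 values of 102 and 8 values of 101.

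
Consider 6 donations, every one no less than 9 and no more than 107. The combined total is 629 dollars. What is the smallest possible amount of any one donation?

94

To make one donation as small as possible, make the other 5 as large as possible.
The other 5 contribute at most 5 × 107 = 535, leaving at least 629 − 535 = 94.
Since 94 ≥ 9, this is achievable: one at 94 and 5 at 107.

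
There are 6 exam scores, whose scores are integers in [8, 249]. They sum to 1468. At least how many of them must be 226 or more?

5

If only k of them are at least 226, the other 6 − k are at most 225, so the total is at most k·249 + (6 − k)·225.
This must reach 1468, so k·249 + (6 − k)·225 ≥ 1468, giving k ≥ 5.
Exactly 5 works: 5 values at 249 and 1 at 225 total 1470; lower one of the high values by 2 (still ≥ 226) to hit 1468.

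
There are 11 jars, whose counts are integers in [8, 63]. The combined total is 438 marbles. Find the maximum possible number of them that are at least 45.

9

If k of the values are ≥ 45, the total is ≥ 45k + 8(11 − k).
Setting 45k + 8(11 − k) ≤ 438 gives 37k ≤ 350, so k ≤ 9.
k = 9 is achieved by 9 values at 45 and 2 at 8, total 421; add 17 to one value (staying below 45) to reach 438.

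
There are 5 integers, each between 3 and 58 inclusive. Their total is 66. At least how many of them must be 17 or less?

If only k of them are at most 17, the other 5 − k are at least 18, so the total is at least (5 − k)·18 + k·3.
This is ≤ 66, so (5 − k)·18 + 3k ≤ 66, which gives k ≥ 2.
Exactly 2 works: 2 values at 3 and 3 at 18 total 60; raise one of the low values by 6 (still ≤ 17) to hit 66.

2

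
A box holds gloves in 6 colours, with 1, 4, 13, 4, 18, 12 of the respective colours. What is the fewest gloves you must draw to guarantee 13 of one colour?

46

In the worst case you take as many as possible of each colour without reaching 13: 1 + 4 + 12 + 4 + 12 + 12 = 45.
The next one must give 13 of some colour, so 45 + 1 = 46.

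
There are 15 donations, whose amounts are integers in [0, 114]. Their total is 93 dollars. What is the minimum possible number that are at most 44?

13

Each value above 44 is at least 45, contributing at least 45 − 0 = 45 above the floor 0.
The sum exceeds the floor total 0 by 93, so at most ⌊93/45⌋ = 2 exceed 44, and at least 13 are ≤ 44.
Exactly 13 works: 13 values at 0 and 2 at 45 total 90; raise one of the low values by 3 (still ≤ 44) to hit 93.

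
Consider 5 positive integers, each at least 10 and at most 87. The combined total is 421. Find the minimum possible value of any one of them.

To make one integer as small as possible, make the other 4 as large as possible.
The other 4 contribute at most 4 × 87 = 348, leaving at least 421 − 348 = 73.
Since 73 ≥ 10, this is achievable: one at 73 and 4 at 87.

73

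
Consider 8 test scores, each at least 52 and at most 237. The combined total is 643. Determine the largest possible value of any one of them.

237

Maximizing one value means minimizing the remaining 7.
The other 7 contribute at least 7 × 52 = 364, leaving at most 643 − 364 = 279.
But each score is capped at 237, so the maximum is 237.
Achievable: one at 237 and the other 7 totalling 406, which fits since 7 × 52 ≤ 406 ≤ 7 × 237.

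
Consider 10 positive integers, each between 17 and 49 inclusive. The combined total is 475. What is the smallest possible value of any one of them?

Minimizing one value means maximizing the remaining 9.
The other 9 contribute at most 9 × 49 = 441, leaving at least 475 − 441 = 34.
Since 34 ≥ 17, this is achievable: one at 34 and 9 at 49.

34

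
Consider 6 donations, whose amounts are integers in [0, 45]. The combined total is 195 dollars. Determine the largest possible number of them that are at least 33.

5

With k values at 33 or above and the rest at least 0, the sum is at least 0 + 33k.
Since the sum is 195, we need 33k ≤ 195, i.e. k ≤ 5.
k = 5 is achieved by 5 values at 33 and 1 at 0, total 165; add 30 to one value (staying below 33) to reach 195.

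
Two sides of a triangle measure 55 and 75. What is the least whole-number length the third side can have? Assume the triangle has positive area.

The third side must exceed |55 − 75| = 20.
The smallest integer above 20 is 21.

21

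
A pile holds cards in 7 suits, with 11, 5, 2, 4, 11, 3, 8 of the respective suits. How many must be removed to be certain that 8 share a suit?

In the worst case you take as many as possible of each suit without reaching 8: 7 + 5 + 2 + 4 + 7 + 3 + 7 = 35.
The next one must give 8 of some suit, so 35 + 1 = 36.

36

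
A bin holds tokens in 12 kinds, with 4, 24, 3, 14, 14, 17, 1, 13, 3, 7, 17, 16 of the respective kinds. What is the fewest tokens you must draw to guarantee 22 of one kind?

131

In the worst case you take as many as possible of each kind without reaching 22: 4 + 21 + 3 + 14 + 14 + 17 + 1 + 13 + 3 + 7 + 17 + 16 = 130.
The next one must give 22 of some kind, so 130 + 1 = 131.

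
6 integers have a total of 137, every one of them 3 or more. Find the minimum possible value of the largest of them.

The 6 values sum to 137, so their maximum is at least ⌈137/6⌉ = 23.
Equality holds with 5 values of 23 and 1 value of 22.

23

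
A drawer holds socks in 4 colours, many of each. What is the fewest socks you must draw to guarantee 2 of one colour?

5

In the worst case you draw 1 of each of the 4 colours: 4 × 1 = 4.
One more forces 2 of some colour, so 4 + 1 = 5.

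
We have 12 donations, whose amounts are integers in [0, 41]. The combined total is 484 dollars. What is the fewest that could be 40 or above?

8

If only k of them are at least 40, the other 12 − k are at most 39, so the total is at most k·41 + (12 − k)·39.
This must reach 484, so k·41 + (12 − k)·39 ≥ 484, giving k ≥ 8.
Exactly 8 works: 8 values at 41 and 4 at 39 total 484.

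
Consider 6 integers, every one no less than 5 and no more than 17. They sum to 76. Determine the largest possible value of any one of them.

17

Maximizing one value means minimizing the remaining 5.
The other 5 contribute at least 5 × 5 = 25, leaving at most 76 − 25 = 51.
But each integer is capped at 17, so the maximum is 17.
Achievable: one at 17 and the other 5 totalling 59, which fits since 5 × 5 ≤ 59 ≤ 5 × 17.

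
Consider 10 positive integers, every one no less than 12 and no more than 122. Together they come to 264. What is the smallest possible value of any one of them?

12

To make one integer as small as possible, make the other 9 as large as possible.
The other 9 can take up 9 × 122 = 1098 ≥ 264 − 12, so one integer can sit at its floor of 12.
Achievable: one at 12 and the other 9 totalling 252, which fits since 9 × 12 ≤ 252 ≤ 9 × 122.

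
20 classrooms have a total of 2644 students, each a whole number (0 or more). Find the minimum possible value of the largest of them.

If every one of the 20 were at most 132, the total would be at most 20 × 132 = 2640 < 2644.
Equality holds with 4 values of 133 and 16 values of 132.

133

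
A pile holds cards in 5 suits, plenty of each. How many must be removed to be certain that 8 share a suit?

In the worst case you draw 7 of each of the 5 suits: 5 × 7 = 35.
One more forces 8 of some suit, so 35 + 1 = 36.

36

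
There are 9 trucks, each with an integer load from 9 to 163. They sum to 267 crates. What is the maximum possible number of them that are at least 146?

1

With k values at 146 or above and the rest at least 9, the sum is at least 81 + 137k.
Since the sum is 267, we need 137k ≤ 186, i.e. k ≤ 1.
k = 1 is achieved by 1 value at 146 and 8 at 9, total 218; add 49 to one value (staying below 146) to reach 267.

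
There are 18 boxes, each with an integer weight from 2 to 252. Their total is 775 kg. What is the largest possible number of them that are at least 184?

4

With k values at 184 or above and the rest at least 2, the sum is at least 36 + 182k.
Since the sum is 775, we need 182k ≤ 739, i.e. k ≤ 4.
k = 4 is achieved by 4 values at 184 and 14 at 2, total 764; add 11 to one value (staying below 184) to reach 775.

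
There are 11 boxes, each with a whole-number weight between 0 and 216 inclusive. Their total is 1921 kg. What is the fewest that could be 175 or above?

If only k of them are at least 175, the other 11 − k are at most 174, so the total is at most k·216 + (11 − k)·174.
This must reach 1921, so k·216 + (11 − k)·174 ≥ 1921, giving k ≥ 1.
Exactly 1 works: 1 value at 216 and 10 at 174 total 1956; lower one of the high values by 35 (still ≥ 175) to hit 1921.

1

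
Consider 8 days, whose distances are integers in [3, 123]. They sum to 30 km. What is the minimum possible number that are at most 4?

Each value above 4 is at least 5, contributing at least 5 − 3 = 2 above the floor 3.
The sum exceeds the floor total 24 by 6, so at most ⌊6/2⌋ = 3 exceed 4, and at least 5 are ≤ 4.
Exactly 5 works: 5 values at 3 and 3 at 5 total 30.

5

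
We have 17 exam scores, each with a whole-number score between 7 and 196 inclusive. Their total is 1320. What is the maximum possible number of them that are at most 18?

11

Suppose k of them are at most 18. Those contribute at most 18 each and the rest at most 196 each.
So the total is at most 18k + 196(17 − k) = 3332 − 178k. This must still be ≥ 1320, so k ≤ 11.
k = 11 is achieved by 11 values at 18 and 6 at 196, total 1374; lower one of the 196's by 54 (still > 18) to reach 1320.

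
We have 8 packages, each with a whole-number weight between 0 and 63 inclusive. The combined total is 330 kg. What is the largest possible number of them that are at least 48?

If k of the values are ≥ 48, the total is ≥ 48k + 0(8 − k).
Setting 48k + 0(8 − k) ≤ 330 gives 48k ≤ 330, so k ≤ 6.
k = 6 is achieved by 6 values at 48 and 2 at 0, total 288; add 42 to one value (staying below 48) to reach 330.

6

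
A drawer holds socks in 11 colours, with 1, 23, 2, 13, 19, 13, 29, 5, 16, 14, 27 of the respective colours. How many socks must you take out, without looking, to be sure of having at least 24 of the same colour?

153

In the worst case you take as many as possible of each colour without reaching 24: 1 + 23 + 2 + 13 + 19 + 13 + 23 + 5 + 16 + 14 + 23 = 152.
The next one must give 24 of some colour, so 152 + 1 = 153.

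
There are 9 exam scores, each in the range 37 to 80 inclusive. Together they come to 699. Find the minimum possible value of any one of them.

Minimizing one value means maximizing the remaining 8.
The other 8 contribute at most 8 × 80 = 640, leaving at least 699 − 640 = 59.
Since 59 ≥ 37, this is achievable: one at 59 and 8 at 80.

59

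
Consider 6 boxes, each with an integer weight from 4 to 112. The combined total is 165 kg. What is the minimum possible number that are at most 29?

Each value above 29 is at least 30, contributing at least 30 − 4 = 26 above the floor 4.
The sum exceeds the floor total 24 by 141, so at most ⌊141/26⌋ = 5 exceed 29, and at least 1 are ≤ 29.
Exactly 1 works: 1 value at 4 and 5 at 30 total 154; raise one of the low values by 11 (still ≤ 29) to hit 165.

1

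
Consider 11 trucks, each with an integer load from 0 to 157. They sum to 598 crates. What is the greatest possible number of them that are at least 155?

3

If k of the values are ≥ 155, the total is ≥ 155k + 0(11 − k).
Setting 155k + 0(11 − k) ≤ 598 gives 155k ≤ 598, so k ≤ 3.
k = 3 is achieved by 3 values at 155 and 8 at 0, total 465; add 133 to one value (staying below 155) to reach 598.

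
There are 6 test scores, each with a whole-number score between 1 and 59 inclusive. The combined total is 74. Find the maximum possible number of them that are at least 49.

Suppose k of them are at least 49. Those contribute at least 49 each and the other 6 − k at least 1 each.
So the total is at least 49k + 1(6 − k) = 6 + 48k. This must be ≤ 74, giving k ≤ 1.
k = 1 is achieved by 1 value at 49 and 5 at 1, total 54; add 20 to one value (staying below 49) to reach 74.

1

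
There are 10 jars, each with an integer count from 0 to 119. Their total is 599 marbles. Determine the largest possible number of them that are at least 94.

Suppose k of them are at least 94. Those contribute at least 94 each and the other 10 − k at least 0 each.
So the total is at least 94k + 0(10 − k) = 0 + 94k. This must be ≤ 599, giving k ≤ 6.
k = 6 is achieved by 6 values at 94 and 4 at 0, total 564; add 35 to one value (staying below 94) to reach 599.

6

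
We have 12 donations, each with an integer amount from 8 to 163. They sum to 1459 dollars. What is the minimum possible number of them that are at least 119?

Suppose at most 12 − j of them reach 119; then j values are ≤ 118 and the rest ≤ 163.
The total is then ≤ 118·j + 163·(12 − j) = 1956 − 45j. For this to be ≥ 1459 we need j ≤ 11, so at least 12 − 11 = 1 must reach 119.
Exactly 1 works: 1 value at 163 and 11 at 118 total 1461; lower one of the high values by 2 (still ≥ 119) to hit 1459.

1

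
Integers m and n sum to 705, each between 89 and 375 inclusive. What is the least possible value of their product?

123750

Since m + n is fixed, pushing one of them to its bound minimizes the product.
The extreme feasible split is m = 330, n = 375, giving mn = 123750.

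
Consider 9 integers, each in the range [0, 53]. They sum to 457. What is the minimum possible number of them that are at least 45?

7

Each value short of 45 is at most 44, costing at least 53 − 44 = 9 against the maximum total of 477.
We can afford to lose at most 477 − 457 = 20, so at most ⌊20/9⌋ = 2 fall short, and at least 7 are ≥ 45.
Exactly 7 works: 7 values at 53 and 2 at 44 total 459; lower one of the high values by 2 (still ≥ 45) to hit 457.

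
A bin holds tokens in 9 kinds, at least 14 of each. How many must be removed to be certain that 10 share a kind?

82

You could draw 9 of every kind without reaching 10 of any — 81 in all.
One more forces 10 of some kind, so 81 + 1 = 82.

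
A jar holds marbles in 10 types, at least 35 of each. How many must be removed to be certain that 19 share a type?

181

You could draw 18 of every type without reaching 19 of any — 180 in all.
One more forces 19 of some type, so 180 + 1 = 181.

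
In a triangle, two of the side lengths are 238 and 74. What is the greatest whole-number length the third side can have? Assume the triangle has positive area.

The third side must be less than 238 + 74 = 312.
The largest integer below 312 is 311.

311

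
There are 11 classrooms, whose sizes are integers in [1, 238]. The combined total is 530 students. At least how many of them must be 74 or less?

4

If only k of them are at most 74, the other 11 − k are at least 75, so the total is at least (11 − k)·75 + k·1.
This is ≤ 530, so (11 − k)·75 + 1k ≤ 530, which gives k ≥ 4.
Exactly 4 works: 4 values at 1 and 7 at 75 total 529; raise one of the low values by 1 (still ≤ 74) to hit 530.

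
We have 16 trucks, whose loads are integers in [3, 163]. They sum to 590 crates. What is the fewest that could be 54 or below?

6

If only k of them are at most 54, the other 16 − k are at least 55, so the total is at least (16 − k)·55 + k·3.
This is ≤ 590, so (16 − k)·55 + 3k ≤ 590, which gives k ≥ 6.
Exactly 6 works: 6 values at 3 and 10 at 55 total 568; raise one of the low values by 22 (still ≤ 54) to hit 590.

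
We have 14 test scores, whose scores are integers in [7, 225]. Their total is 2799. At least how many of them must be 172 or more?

8

Suppose at most 14 − j of them reach 172; then j values are ≤ 171 and the rest ≤ 225.
The total is then ≤ 171·j + 225·(14 − j) = 3150 − 54j. For this to be ≥ 2799 we need j ≤ 6, so at least 14 − 6 = 8 must reach 172.
Exactly 8 works: 8 values at 225 and 6 at 171 total 2826; lower one of the high values by 27 (still ≥ 172) to hit 2799.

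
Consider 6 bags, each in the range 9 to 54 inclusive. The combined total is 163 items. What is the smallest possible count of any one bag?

9

Minimizing one value means maximizing the remaining 5.
The other 5 can take up 5 × 54 = 270 ≥ 163 − 9, so one bag can sit at its floor of 9.
Achievable: one at 9 and the other 5 totalling 154, which fits since 5 × 9 ≤ 154 ≤ 5 × 54.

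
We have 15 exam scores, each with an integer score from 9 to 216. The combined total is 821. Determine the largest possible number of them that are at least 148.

With k values at 148 or above and the rest at least 9, the sum is at least 135 + 139k.
Since the sum is 821, we need 139k ≤ 686, i.e. k ≤ 4.
k = 4 is achieved by 4 values at 148 and 11 at 9, total 691; add 130 to one value (staying below 148) to reach 821.

4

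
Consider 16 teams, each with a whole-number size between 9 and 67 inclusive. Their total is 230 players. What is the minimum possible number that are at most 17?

7

Each value above 17 is at least 18, contributing at least 18 − 9 = 9 above the floor 9.
The sum exceeds the floor total 144 by 86, so at most ⌊86/9⌋ = 9 exceed 17, and at least 7 are ≤ 17.
Exactly 7 works: 7 values at 9 and 9 at 18 total 225; raise one of the low values by 5 (still ≤ 17) to hit 230.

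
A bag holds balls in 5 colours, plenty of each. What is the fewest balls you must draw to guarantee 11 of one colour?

51

In the worst case you draw 10 of each of the 5 colours: 5 × 10 = 50.
One more forces 11 of some colour, so 50 + 1 = 51.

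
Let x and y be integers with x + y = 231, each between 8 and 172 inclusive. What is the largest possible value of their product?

xy = x(231 − x) is maximized when x is as near 231/2 as the bounds allow.
Taking x = 115 and y = 116 (both in [8, 172]) gives xy = 13340.

13340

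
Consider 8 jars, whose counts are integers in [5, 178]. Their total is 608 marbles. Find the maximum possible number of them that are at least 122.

4

Suppose k of them are at least 122. Those contribute at least 122 each and the other 8 − k at least 5 each.
So the total is at least 122k + 5(8 − k) = 40 + 117k. This must be ≤ 608, giving k ≤ 4.
k = 4 is achieved by 4 values at 122 and 4 at 5, total 508; add 100 to one value (staying below 122) to reach 608.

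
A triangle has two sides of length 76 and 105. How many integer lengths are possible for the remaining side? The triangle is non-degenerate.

The triangle inequality gives |76 − 105| < c < 76 + 105, i.e. 29 < c < 181.
So c can be any integer from 30 to 180: 151 values.

151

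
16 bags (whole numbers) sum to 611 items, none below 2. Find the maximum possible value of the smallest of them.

38

If every one of the 16 were at least 39, the total would be at least 16 × 39 = 624 > 611.
Equality holds with 13 values of 38 and 3 values of 39.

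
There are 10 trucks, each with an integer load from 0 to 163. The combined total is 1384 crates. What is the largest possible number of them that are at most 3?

1

Suppose k of them are at most 3. Those contribute at most 3 each and the rest at most 163 each.
So the total is at most 3k + 163(10 − k) = 1630 − 160k. This must still be ≥ 1384, so k ≤ 1.
k = 1 is achieved by 1 value at 3 and 9 at 163, total 1470; lower one of the 163's by 86 (still > 3) to reach 1384.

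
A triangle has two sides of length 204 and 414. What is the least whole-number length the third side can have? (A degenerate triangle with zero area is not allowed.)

211

The third side must exceed |204 − 414| = 210.
The smallest integer above 210 is 211.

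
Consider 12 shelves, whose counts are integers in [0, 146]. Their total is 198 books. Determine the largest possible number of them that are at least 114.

1

Suppose k of them are at least 114. Those contribute at least 114 each and the other 12 − k at least 0 each.
So the total is at least 114k + 0(12 − k) = 0 + 114k. This must be ≤ 198, giving k ≤ 1.
k = 1 is achieved by 1 value at 114 and 11 at 0, total 114; add 84 to one value (staying below 114) to reach 198.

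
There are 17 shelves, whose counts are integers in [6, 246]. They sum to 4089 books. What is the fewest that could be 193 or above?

16

Suppose at most 17 − j of them reach 193; then j values are ≤ 192 and the rest ≤ 246.
The total is then ≤ 192·j + 246·(17 − j) = 4182 − 54j. For this to be ≥ 4089 we need j ≤ 1, so at least 17 − 1 = 16 must reach 193.
Exactly 16 works: 16 values at 246 and 1 at 192 total 4128; lower one of the high values by 39 (still ≥ 193) to hit 4089.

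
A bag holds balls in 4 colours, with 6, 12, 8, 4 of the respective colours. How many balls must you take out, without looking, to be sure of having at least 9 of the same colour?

27

In the worst case you take as many as possible of each colour without reaching 9: 6 + 8 + 8 + 4 = 26.
The next one must give 9 of some colour, so 26 + 1 = 27.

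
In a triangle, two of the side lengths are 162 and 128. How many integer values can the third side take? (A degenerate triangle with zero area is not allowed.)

The triangle inequality gives |162 − 128| < c < 162 + 128, i.e. 34 < c < 290.
So c can be any integer from 35 to 289: 255 values.

255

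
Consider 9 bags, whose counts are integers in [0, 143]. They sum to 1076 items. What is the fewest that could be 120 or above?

1

Each value short of 120 is at most 119, costing at least 143 − 119 = 24 against the maximum total of 1287.
We can afford to lose at most 1287 − 1076 = 211, so at most ⌊211/24⌋ = 8 fall short, and at least 1 are ≥ 120.
Exactly 1 works: 1 value at 143 and 8 at 119 total 1095; lower one of the high values by 19 (still ≥ 120) to hit 1076.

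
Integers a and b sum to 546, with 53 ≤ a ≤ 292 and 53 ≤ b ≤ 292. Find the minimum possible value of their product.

74168

ab = a(546 − a) is concave in a, so over [254, 292] it is minimized at an endpoint.
The extreme feasible split is a = 254, b = 292, giving ab = 74168.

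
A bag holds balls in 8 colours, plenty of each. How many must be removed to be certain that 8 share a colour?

In the worst case you draw 7 of each of the 8 colours: 8 × 7 = 56.
One more forces 8 of some colour, so 56 + 1 = 57.

57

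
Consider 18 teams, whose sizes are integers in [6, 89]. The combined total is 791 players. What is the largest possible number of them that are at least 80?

9

With k values at 80 or above and the rest at least 6, the sum is at least 108 + 74k.
Since the sum is 791, we need 74k ≤ 683, i.e. k ≤ 9.
k = 9 is achieved by 9 values at 80 and 9 at 6, total 774; add 17 to one value (staying below 80) to reach 791.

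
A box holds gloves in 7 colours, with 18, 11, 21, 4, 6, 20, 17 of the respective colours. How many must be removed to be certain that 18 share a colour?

90

In the worst case you take as many as possible of each colour without reaching 18: 17 + 11 + 17 + 4 + 6 + 17 + 17 = 89.
The next one must give 18 of some colour, so 89 + 1 = 90.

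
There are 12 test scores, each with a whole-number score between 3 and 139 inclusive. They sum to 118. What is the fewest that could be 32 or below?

If only k of them are at most 32, the other 12 − k are at least 33, so the total is at least (12 − k)·33 + k·3.
This is ≤ 118, so (12 − k)·33 + 3k ≤ 118, which gives k ≥ 10.
Exactly 10 works: 10 values at 3 and 2 at 33 total 96; raise one of the low values by 22 (still ≤ 32) to hit 118.

10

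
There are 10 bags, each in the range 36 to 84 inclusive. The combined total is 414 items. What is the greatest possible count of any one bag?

To make one bag as large as possible, make the other 9 as small as possible.
The other 9 contribute at least 9 × 36 = 324, leaving at most 414 − 324 = 90.
But each bag is capped at 84, so the maximum is 84.
Achievable: one at 84 and the other 9 totalling 330, which fits since 9 × 36 ≤ 330 ≤ 9 × 84.

84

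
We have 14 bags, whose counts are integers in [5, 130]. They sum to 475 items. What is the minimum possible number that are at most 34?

If only k of them are at most 34, the other 14 − k are at least 35, so the total is at least (14 − k)·35 + k·5.
This is ≤ 475, so (14 − k)·35 + 5k ≤ 475, which gives k ≥ 1.
Exactly 1 works: 1 value at 5 and 13 at 35 total 460; raise one of the low values by 15 (still ≤ 34) to hit 475.

1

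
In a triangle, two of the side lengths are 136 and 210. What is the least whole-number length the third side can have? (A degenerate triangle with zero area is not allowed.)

75

The third side must exceed |136 − 210| = 74.
The smallest integer above 74 is 75.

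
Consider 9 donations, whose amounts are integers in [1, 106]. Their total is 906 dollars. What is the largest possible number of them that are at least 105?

8

With k values at 105 or above and the rest at least 1, the sum is at least 9 + 104k.
Since the sum is 906, we need 104k ≤ 897, i.e. k ≤ 8.
k = 8 is achieved by 8 values at 105 and 1 at 1, total 841; add 65 to one value (staying below 105) to reach 906.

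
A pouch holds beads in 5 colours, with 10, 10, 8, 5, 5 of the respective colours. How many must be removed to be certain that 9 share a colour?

35

In the worst case you take as many as possible of each colour without reaching 9: 8 + 8 + 8 + 5 + 5 = 34.
The next one must give 9 of some colour, so 34 + 1 = 35.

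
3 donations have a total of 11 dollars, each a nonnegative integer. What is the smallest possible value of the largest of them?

4

The 3 values sum to 11, so their maximum is at least ⌈11/3⌉ = 4.
Equality holds with 2 values of 4 and 1 value of 3.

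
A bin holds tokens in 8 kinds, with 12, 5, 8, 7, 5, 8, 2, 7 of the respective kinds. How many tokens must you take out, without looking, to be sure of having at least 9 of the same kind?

In the worst case you take as many as possible of each kind without reaching 9: 8 + 5 + 8 + 7 + 5 + 8 + 2 + 7 = 50.
The next one must give 9 of some kind, so 50 + 1 = 51.

51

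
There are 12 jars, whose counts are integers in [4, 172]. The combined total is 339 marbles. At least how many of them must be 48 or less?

6

If only k of them are at most 48, the other 12 − k are at least 49, so the total is at least (12 − k)·49 + k·4.
This is ≤ 339, so (12 − k)·49 + 4k ≤ 339, which gives k ≥ 6.
Exactly 6 works: 6 values at 4 and 6 at 49 total 318; raise one of the low values by 21 (still ≤ 48) to hit 339.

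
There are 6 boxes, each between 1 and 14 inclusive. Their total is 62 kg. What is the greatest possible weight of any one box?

Maximizing one value means minimizing the remaining 5.
The other 5 contribute at least 5 × 1 = 5, leaving at most 62 − 5 = 57.
But each box is capped at 14, so the maximum is 14.
Achievable: one at 14 and the other 5 totalling 48, which fits since 5 × 1 ≤ 48 ≤ 5 × 14.

14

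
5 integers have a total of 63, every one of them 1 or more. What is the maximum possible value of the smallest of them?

The 5 values sum to 63, so their minimum is at most ⌊63/5⌋ = 12.
Taking 2 copies of 12 and 3 copies of 13 gives exactly 63, so 12 is attained.

12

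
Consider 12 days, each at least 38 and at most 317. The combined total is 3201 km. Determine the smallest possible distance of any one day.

To make one day as small as possible, make the other 11 as large as possible.
The other 11 can take up 11 × 317 = 3487 ≥ 3201 − 38, so one day can sit at its floor of 38.
Achievable: one at 38 and the other 11 totalling 3163, which fits since 11 × 38 ≤ 3163 ≤ 11 × 317.

38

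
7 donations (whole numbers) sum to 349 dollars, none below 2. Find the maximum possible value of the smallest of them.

49

If every one of the 7 were at least 50, the total would be at least 7 × 50 = 350 > 349.
Equality holds with 1 value of 49 and 6 values of 50.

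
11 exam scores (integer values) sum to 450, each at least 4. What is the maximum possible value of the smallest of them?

If every one of the 11 were at least 41, the total would be at least 11 × 41 = 451 > 450.
Taking 1 copy of 40 and 10 copies of 41 gives exactly 450, so 40 is attained.

40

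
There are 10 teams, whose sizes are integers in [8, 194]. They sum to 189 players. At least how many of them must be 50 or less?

Let j be the number exceeding 50. Then the total is ≥ 51·j + 8·(10 − j) = 80 + 43j.
So 43j ≤ 109 and j ≤ 2; hence at least 10 − 2 = 8 are ≤ 50.
Exactly 8 works: 8 values at 8 and 2 at 51 total 166; raise one of the low values by 23 (still ≤ 50) to hit 189.

8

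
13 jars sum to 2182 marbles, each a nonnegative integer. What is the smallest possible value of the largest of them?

168

If every one of the 13 were at most 167, the total would be at most 13 × 167 = 2171 < 2182.
Equality holds with 11 values of 168 and 2 values of 167.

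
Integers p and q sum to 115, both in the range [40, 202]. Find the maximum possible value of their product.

With p + q fixed, pq peaks when the two are closest together.
Taking p = 57 and q = 58 (both in [40, 202]) gives pq = 3306.

3306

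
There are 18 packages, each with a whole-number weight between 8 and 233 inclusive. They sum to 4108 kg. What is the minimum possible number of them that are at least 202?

16

Suppose at most 18 − j of them reach 202; then j values are ≤ 201 and the rest ≤ 233.
The total is then ≤ 201·j + 233·(18 − j) = 4194 − 32j. For this to be ≥ 4108 we need j ≤ 2, so at least 18 − 2 = 16 must reach 202.
Exactly 16 works: 16 values at 233 and 2 at 201 total 4130; lower one of the high values by 22 (still ≥ 202) to hit 4108.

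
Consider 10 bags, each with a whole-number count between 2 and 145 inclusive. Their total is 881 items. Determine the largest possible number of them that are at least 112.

With k values at 112 or above and the rest at least 2, the sum is at least 20 + 110k.
Since the sum is 881, we need 110k ≤ 861, i.e. k ≤ 7.
k = 7 is achieved by 7 values at 112 and 3 at 2, total 790; add 91 to one value (staying below 112) to reach 881.

7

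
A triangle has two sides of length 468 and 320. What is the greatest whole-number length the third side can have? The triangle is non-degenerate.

The third side must be less than 468 + 320 = 788.
The largest integer below 788 is 787.

787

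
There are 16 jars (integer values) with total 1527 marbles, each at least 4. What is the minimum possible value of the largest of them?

If every one of the 16 were at most 95, the total would be at most 16 × 95 = 1520 < 1527.
Achievable: 7 of them at 96 and 9 at 95 total 1527.

96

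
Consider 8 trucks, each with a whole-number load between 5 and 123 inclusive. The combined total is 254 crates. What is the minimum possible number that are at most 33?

1

Let j be the number exceeding 33. Then the total is ≥ 34·j + 5·(8 − j) = 40 + 29j.
So 29j ≤ 214 and j ≤ 7; hence at least 8 − 7 = 1 are ≤ 33.
Exactly 1 works: 1 value at 5 and 7 at 34 total 243; raise one of the low values by 11 (still ≤ 33) to hit 254.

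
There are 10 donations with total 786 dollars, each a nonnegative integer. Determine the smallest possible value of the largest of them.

The 10 values sum to 786, so their maximum is at least ⌈786/10⌉ = 79.
Achievable: 6 of them at 79 and 4 at 78 total 786.

79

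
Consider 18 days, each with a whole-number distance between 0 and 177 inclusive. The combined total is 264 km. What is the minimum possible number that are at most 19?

Each value above 19 is at least 20, contributing at least 20 − 0 = 20 above the floor 0.
The sum exceeds the floor total 0 by 264, so at most ⌊264/20⌋ = 13 exceed 19, and at least 5 are ≤ 19.
Exactly 5 works: 5 values at 0 and 13 at 20 total 260; raise one of the low values by 4 (still ≤ 19) to hit 264.

5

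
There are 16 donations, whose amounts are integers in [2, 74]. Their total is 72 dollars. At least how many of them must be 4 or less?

Let j be the number exceeding 4. Then the total is ≥ 5·j + 2·(16 − j) = 32 + 3j.
So 3j ≤ 40 and j ≤ 13; hence at least 16 − 13 = 3 are ≤ 4.
Exactly 3 works: 3 values at 2 and 13 at 5 total 71; raise one of the low values by 1 (still ≤ 4) to hit 72.

3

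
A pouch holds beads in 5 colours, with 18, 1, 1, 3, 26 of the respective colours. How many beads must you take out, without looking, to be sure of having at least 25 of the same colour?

In the worst case you take as many as possible of each colour without reaching 25: 18 + 1 + 1 + 3 + 24 = 47.
The next one must give 25 of some colour, so 47 + 1 = 48.

48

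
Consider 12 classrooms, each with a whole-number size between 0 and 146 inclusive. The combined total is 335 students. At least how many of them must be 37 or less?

Each value above 37 is at least 38, contributing at least 38 − 0 = 38 above the floor 0.
The sum exceeds the floor total 0 by 335, so at most ⌊335/38⌋ = 8 exceed 37, and at least 4 are ≤ 37.
Exactly 4 works: 4 values at 0 and 8 at 38 total 304; raise one of the low values by 31 (still ≤ 37) to hit 335.

4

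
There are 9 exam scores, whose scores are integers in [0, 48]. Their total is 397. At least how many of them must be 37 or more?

7

Suppose at most 9 − j of them reach 37; then j values are ≤ 36 and the rest ≤ 48.
The total is then ≤ 36·j + 48·(9 − j) = 432 − 12j. For this to be ≥ 397 we need j ≤ 2, so at least 9 − 2 = 7 must reach 37.
Exactly 7 works: 7 values at 48 and 2 at 36 total 408; lower one of the high values by 11 (still ≥ 37) to hit 397.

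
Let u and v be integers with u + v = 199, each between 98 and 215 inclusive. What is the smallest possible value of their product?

For a fixed sum, uv is smallest when u and v are as far apart as possible.
At the endpoint u = 98, v = 199 − 98 = 101, so uv = 98 × 101 = 9898.

9898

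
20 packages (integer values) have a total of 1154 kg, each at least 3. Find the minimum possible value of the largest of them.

58

The 20 values sum to 1154, so their maximum is at least ⌈1154/20⌉ = 58.
Taking 6 copies of 57 and 14 copies of 58 gives exactly 1154, so 58 is attained.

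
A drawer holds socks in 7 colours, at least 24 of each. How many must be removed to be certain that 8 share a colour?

50

In the worst case you draw 7 of each of the 7 colours: 7 × 7 = 49.
One more forces 8 of some colour, so 49 + 1 = 50.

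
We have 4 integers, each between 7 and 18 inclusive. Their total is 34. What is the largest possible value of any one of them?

13

Maximizing one value means minimizing the remaining 3.
The other 3 contribute at least 3 × 7 = 21, leaving at most 34 − 21 = 13.
Since 13 ≤ 18, this is achievable: one at 13 and 3 at 7.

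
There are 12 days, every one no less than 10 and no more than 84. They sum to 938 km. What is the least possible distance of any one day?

14

Minimizing one value means maximizing the remaining 11.
The other 11 contribute at most 11 × 84 = 924, leaving at least 938 − 924 = 14.
Since 14 ≥ 10, this is achievable: one at 14 and 11 at 84.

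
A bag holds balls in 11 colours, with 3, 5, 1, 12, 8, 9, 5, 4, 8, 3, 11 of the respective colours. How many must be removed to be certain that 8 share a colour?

57

In the worst case you take as many as possible of each colour without reaching 8: 3 + 5 + 1 + 7 + 7 + 7 + 5 + 4 + 7 + 3 + 7 = 56.
The next one must give 8 of some colour, so 56 + 1 = 57.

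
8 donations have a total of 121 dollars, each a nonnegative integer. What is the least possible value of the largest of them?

16

Some value must be at least ⌈121/8⌉ = 16, since 8 × 15 = 120 < 121.
Equality holds with 1 value of 16 and 7 values of 15.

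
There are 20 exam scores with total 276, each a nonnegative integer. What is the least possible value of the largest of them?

Some value must be at least ⌈276/20⌉ = 14, since 20 × 13 = 260 < 276.
Achievable: 16 of them at 14 and 4 at 13 total 276.

14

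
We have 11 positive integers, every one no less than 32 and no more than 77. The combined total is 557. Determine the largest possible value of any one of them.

77

Maximizing one value means minimizing the remaining 10.
The other 10 contribute at least 10 × 32 = 320, leaving at most 557 − 320 = 237.
But each integer is capped at 77, so the maximum is 77.
Achievable: one at 77 and the other 10 totalling 480, which fits since 10 × 32 ≤ 480 ≤ 10 × 77.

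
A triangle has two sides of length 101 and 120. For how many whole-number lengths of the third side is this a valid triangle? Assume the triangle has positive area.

201

The triangle inequality gives |101 − 120| < c < 101 + 120, i.e. 19 < c < 221.
So c can be any integer from 20 to 220: 201 values.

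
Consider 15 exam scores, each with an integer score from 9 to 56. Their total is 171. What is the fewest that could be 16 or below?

11

Each value above 16 is at least 17, contributing at least 17 − 9 = 8 above the floor 9.
The sum exceeds the floor total 135 by 36, so at most ⌊36/8⌋ = 4 exceed 16, and at least 11 are ≤ 16.
Exactly 11 works: 11 values at 9 and 4 at 17 total 167; raise one of the low values by 4 (still ≤ 16) to hit 171.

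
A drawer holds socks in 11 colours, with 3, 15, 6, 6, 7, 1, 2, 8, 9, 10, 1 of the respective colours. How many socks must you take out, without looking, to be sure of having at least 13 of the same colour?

In the worst case you take as many as possible of each colour without reaching 13: 3 + 12 + 6 + 6 + 7 + 1 + 2 + 8 + 9 + 10 + 1 = 65.
The next one must give 13 of some colour, so 65 + 1 = 66.

66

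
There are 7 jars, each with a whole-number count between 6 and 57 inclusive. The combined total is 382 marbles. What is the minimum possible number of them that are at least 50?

If only k of them are at least 50, the other 7 − k are at most 49, so the total is at most k·57 + (7 − k)·49.
This must reach 382, so k·57 + (7 − k)·49 ≥ 382, giving k ≥ 5.
Exactly 5 works: 5 values at 57 and 2 at 49 total 383; lower one of the high values by 1 (still ≥ 50) to hit 382.

5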